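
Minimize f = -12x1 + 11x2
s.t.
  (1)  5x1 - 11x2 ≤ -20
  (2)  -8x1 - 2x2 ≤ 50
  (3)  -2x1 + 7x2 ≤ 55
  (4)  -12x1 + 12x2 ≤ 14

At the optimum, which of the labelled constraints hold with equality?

(1) and (3)

Vertices and f = -12x1 + 11x2:
  (465/13, 235/13) → f = -2995/13
  (43/36, 85/36) → f = 419/36
  (281/30, 158/15) → f = 52/15

The minimum is at (465/13, 235/13). Substituting into each constraint, equality holds for (1) and (3); the remaining constraints have slack.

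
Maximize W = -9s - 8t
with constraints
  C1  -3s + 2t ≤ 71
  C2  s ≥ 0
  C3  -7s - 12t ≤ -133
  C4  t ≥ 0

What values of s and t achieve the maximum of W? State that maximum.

Extreme points and W = -9s - 8t:
  (0, 71/2) → W = -284
  (0, 133/12) → W = -266/3
  (19, 0) → W = -171
The feasible region is unbounded (it extends along (2, 3), (1, 0)), but W strictly decreases along every unbounded feasible direction, so there is no improving ray and the maximum is attained at a vertex.

At the optimal vertex, s = 0 and -7s - 12t = -133.
Solving simultaneously gives s = 0, t = 133/12.

s = 0, t = 133/12, maximum W = -266/3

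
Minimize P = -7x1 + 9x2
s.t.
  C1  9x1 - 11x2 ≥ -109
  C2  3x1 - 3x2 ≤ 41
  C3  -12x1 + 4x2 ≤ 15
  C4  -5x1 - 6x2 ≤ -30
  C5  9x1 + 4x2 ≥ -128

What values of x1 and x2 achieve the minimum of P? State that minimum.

Vertices and P = -7x1 + 9x2:
  (389/3, 116) → P = 409/3
  (271/96, 391/32) → P = 2165/24
  (112/11, -115/33) → P = -1129/11
  (15/46, 435/92) → P = 3705/92

The optimum lies where 3x1 - 3x2 = 41 and -5x1 - 6x2 = -30.
Solving simultaneously gives x1 = 112/11, x2 = -115/33.

x1 = 112/11, x2 = -115/33, minimum P = -1129/11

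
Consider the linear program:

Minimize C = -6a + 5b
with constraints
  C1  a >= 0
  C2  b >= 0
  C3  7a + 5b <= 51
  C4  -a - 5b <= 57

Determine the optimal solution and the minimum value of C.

Feasible corners and C = -6a + 5b:
  (0, 0) → C = 0
  (0, 51/5) → C = 51
  (51/7, 0) → C = -306/7

The binding constraints are b = 0 and 7a + 5b = 51.
Solving simultaneously gives a = 51/7, b = 0.

a = 51/7, b = 0, minimum C = -306/7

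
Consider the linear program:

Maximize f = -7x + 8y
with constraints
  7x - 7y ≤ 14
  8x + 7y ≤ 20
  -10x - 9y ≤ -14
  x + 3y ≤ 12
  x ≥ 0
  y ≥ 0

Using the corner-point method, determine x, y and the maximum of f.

x = 0, y = 20/7, maximum f = 160/7

Feasible corners and f = -7x + 8y:
  (34/15, 4/15) → f = -206/15
  (2, 0) → f = -14
  (0, 20/7) → f = 160/7
  (0, 14/9) → f = 112/9
  (7/5, 0) → f = -49/5

The binding constraints are 8x + 7y = 20 and x = 0.
Solving simultaneously gives x = 0, y = 20/7.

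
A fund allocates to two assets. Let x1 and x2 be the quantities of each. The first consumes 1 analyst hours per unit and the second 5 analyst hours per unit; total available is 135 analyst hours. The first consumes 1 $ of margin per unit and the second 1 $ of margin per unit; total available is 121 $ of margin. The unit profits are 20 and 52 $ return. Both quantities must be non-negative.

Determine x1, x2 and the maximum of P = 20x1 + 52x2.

Extreme points and P = 20x1 + 52x2:
  (0, 0) → P = 0
  (0, 27) → P = 1404
  (121, 0) → P = 2420
  (235/2, 7/2) → P = 2532

x1 = 235/2, x2 = 7/2, maximum P = 2532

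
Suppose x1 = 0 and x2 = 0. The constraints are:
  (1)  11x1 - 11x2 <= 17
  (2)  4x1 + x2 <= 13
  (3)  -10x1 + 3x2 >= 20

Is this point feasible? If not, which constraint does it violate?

not feasible — violates (3)

Constraint (3): -10x1 + 3x2 = 0, which is not ≥ 20. All other constraints are satisfied.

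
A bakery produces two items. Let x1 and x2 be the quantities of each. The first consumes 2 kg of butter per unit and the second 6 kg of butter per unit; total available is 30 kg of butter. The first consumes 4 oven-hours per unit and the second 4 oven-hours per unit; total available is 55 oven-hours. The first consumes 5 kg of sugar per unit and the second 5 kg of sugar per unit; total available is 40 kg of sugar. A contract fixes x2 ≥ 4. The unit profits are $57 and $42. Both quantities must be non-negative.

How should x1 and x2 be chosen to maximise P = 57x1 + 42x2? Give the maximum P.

x1 = 3, x2 = 4, maximum P = 339

Corner points and P = 57x1 + 42x2:
  (0, 5) → P = 210
  (0, 4) → P = 168
  (3, 4) → P = 339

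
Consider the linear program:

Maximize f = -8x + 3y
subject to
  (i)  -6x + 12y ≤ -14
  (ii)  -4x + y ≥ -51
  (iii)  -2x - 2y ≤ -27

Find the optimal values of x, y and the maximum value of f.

x = 88/9, y = 67/18, maximum f = -1207/18

The binding constraints are -6x + 12y = -14 and -2x - 2y = -27.
Solving simultaneously gives x = 88/9, y = 67/18.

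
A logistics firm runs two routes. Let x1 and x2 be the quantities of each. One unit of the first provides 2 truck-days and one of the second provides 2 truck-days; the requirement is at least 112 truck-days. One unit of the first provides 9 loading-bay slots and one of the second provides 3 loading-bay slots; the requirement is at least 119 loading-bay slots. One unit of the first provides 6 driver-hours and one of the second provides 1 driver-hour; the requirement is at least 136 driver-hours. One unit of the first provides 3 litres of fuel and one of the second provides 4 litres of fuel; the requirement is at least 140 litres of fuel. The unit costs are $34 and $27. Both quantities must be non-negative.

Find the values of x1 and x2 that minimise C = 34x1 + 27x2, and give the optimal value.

Extreme points and C = 34x1 + 27x2:
  (0, 136) → C = 3672
  (56, 0) → C = 1904
  (16, 40) → C = 1624
The feasible region is unbounded (it extends along (0, 1), (1, 0)), but C strictly increases along every unbounded feasible direction, so there is no improving ray and the minimum is attained at a vertex.

x1 = 16, x2 = 40, minimum C = 1624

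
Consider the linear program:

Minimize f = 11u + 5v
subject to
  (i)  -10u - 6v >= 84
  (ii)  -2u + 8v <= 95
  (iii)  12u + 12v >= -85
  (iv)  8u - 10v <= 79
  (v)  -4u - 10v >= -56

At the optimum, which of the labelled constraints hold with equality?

Vertices and f = 11u + 5v:
  (-27/2, 17/2) → f = -106
  (-83/8, 79/24) → f = -293/3
  (-91/6, 97/12) → f = -1517/12

The minimum is at (-91/6, 97/12). Substituting into each constraint, equality holds for (ii) and (iii); the remaining constraints have slack.

(ii) and (iii)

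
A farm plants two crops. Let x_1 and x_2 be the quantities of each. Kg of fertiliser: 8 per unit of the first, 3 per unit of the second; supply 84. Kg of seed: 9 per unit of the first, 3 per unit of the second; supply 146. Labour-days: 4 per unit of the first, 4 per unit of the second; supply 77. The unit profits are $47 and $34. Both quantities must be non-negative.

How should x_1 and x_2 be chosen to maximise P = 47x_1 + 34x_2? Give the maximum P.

x_1 = 21/4, x_2 = 14, maximum P = 2891/4

Extreme points and P = 47x_1 + 34x_2:
  (0, 0) → P = 0
  (0, 77/4) → P = 1309/2
  (21/2, 0) → P = 987/2
  (21/4, 14) → P = 2891/4

The optimum lies where 8x_1 + 3x_2 = 84 and 4x_1 + 4x_2 = 77.
Solving simultaneously gives x_1 = 21/4, x_2 = 14.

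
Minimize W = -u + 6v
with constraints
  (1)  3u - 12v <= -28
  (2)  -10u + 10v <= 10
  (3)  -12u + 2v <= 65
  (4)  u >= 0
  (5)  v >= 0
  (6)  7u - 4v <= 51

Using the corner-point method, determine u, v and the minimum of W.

Vertices and W = -u + 6v:
  (16/9, 25/9) → W = 134/9
  (181/18, 349/72) → W = 685/36
  (55/3, 58/3) → W = 293/3

At the optimal vertex, 3u - 12v = -28 and -10u + 10v = 10.
Solving simultaneously gives u = 16/9, v = 25/9.

u = 16/9, v = 25/9, minimum W = 134/9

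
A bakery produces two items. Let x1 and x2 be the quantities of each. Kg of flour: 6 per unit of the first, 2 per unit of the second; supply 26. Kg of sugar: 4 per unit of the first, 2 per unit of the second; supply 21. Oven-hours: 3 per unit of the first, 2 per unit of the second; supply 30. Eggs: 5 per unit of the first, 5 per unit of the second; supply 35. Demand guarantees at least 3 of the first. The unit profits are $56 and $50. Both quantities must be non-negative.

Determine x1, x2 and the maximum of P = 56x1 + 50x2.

x1 = 3, x2 = 4, maximum P = 368

Corner points and P = 56x1 + 50x2:
  (13/3, 0) → P = 728/3
  (3, 0) → P = 168
  (3, 4) → P = 368

The binding constraints are 6x1 + 2x2 = 26 and 5x1 + 5x2 = 35.
Solving simultaneously gives x1 = 3, x2 = 4.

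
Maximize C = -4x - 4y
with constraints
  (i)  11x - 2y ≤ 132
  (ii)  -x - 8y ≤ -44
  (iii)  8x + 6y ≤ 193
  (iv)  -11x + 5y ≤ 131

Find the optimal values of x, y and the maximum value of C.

Vertices and C = -4x - 4y:
  (572/45, 176/45) → C = -2992/45
  (589/41, 1067/82) → C = -4490/41
  (-276/31, 205/31) → C = 284/31
  (179/106, 3171/106) → C = -6700/53

x = -276/31, y = 205/31, maximum C = 284/31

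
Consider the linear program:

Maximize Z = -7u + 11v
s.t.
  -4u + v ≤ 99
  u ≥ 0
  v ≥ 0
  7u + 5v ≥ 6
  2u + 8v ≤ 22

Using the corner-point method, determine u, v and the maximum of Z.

u = 0, v = 11/4, maximum Z = 121/4

Vertices and Z = -7u + 11v:
  (0, 6/5) → Z = 66/5
  (0, 11/4) → Z = 121/4
  (6/7, 0) → Z = -6
  (11, 0) → Z = -77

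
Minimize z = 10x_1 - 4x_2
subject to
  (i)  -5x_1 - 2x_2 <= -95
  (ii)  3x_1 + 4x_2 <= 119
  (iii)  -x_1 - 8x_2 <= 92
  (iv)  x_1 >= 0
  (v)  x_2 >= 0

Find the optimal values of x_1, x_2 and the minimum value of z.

Corner points and z = 10x_1 - 4x_2:
  (71/7, 155/7) → z = 90/7
  (19, 0) → z = 190
  (119/3, 0) → z = 1190/3

At the optimal vertex, -5x_1 - 2x_2 = -95 and 3x_1 + 4x_2 = 119.
Solving simultaneously gives x_1 = 71/7, x_2 = 155/7.

x_1 = 71/7, x_2 = 155/7, minimum z = 90/7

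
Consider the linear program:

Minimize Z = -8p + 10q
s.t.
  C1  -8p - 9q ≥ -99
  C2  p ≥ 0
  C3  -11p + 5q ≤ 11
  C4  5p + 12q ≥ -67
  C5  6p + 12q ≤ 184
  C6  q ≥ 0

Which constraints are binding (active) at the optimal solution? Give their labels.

Corner points and Z = -8p + 10q:
  (396/139, 1177/139) → Z = 8602/139
  (99/8, 0) → Z = -99
  (0, 11/5) → Z = 22
  (0, 0) → Z = 0

The minimum is at (99/8, 0). Substituting into each constraint, equality holds for C1 and C6; the remaining constraints have slack.

C1 and C6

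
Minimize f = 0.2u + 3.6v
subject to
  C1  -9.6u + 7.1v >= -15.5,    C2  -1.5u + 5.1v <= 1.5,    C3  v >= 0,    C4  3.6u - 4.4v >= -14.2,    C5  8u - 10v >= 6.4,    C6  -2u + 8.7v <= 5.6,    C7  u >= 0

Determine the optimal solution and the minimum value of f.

The optimum lies where v = 0 and 8u - 10v = 6.4.
Solving simultaneously gives u = 4/5, v = 0.

u = 0.8, v = 0, minimum f = 0.16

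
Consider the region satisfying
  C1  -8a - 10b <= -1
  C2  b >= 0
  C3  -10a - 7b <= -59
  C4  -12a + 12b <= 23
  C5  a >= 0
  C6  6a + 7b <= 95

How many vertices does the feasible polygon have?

4

Intersecting each pair of boundary lines and keeping only the points that satisfy every inequality leaves:
  (59/10, 0)
  (95/6, 0)
  (547/204, 469/102)
  (979/156, 213/26)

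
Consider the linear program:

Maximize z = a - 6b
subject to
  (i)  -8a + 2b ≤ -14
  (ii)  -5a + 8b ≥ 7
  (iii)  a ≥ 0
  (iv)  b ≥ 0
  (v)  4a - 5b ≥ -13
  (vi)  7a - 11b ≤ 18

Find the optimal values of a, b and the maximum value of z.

The feasible region is unbounded (it extends along (11, 7), (5, 4)), but z strictly decreases along every unbounded feasible direction, so there is no improving ray and the maximum is attained at a vertex.

The binding constraints are -8a + 2b = -14 and -5a + 8b = 7.
Solving simultaneously gives a = 7/3, b = 7/3.

a = 7/3, b = 7/3, maximum z = -35/3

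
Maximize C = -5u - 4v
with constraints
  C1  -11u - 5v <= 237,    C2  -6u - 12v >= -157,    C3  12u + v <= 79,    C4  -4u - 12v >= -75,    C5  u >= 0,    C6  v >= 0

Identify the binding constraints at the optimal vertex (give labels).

Corner points and C = -5u - 4v:
  (873/140, 146/35) → C = -6701/140
  (79/12, 0) → C = -395/12
  (0, 25/4) → C = -25
  (0, 0) → C = 0

The maximum is at (0, 0). Substituting into each constraint, equality holds for C5 and C6; the remaining constraints have slack.

C5 and C6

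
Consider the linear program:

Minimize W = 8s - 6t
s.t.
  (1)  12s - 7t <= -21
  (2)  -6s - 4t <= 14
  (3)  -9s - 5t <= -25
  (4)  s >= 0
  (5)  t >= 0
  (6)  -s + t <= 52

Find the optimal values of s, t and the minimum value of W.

The optimum lies where s = 0 and -s + t = 52.
Solving simultaneously gives s = 0, t = 52.

s = 0, t = 52, minimum W = -312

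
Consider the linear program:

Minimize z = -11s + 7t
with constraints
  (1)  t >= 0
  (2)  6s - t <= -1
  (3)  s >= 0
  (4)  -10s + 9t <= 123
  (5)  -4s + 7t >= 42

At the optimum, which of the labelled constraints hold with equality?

(2) and (5)

Extreme points and z = -11s + 7t:
  (57/22, 182/11) → z = 1921/22
  (35/38, 124/19) → z = 1351/38
  (0, 41/3) → z = 287/3
  (0, 6) → z = 42

The minimum is at (35/38, 124/19). Substituting into each constraint, equality holds for (2) and (5); the remaining constraints have slack.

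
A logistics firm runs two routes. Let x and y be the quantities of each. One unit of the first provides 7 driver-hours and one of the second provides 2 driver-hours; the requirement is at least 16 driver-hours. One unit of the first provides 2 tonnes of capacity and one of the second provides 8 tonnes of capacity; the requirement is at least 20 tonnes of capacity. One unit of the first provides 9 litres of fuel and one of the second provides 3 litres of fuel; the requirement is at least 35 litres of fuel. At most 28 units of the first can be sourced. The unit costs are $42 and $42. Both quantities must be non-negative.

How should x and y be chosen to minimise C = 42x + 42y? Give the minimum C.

x = 10/3, y = 5/3, minimum C = 210

Vertices and C = 42x + 42y:
  (0, 35/3) → C = 490
  (10, 0) → C = 420
  (28, 0) → C = 1176
  (10/3, 5/3) → C = 210
The feasible region is unbounded (it extends along (0, 1)), but C strictly increases along every unbounded feasible direction, so there is no improving ray and the minimum is attained at a vertex.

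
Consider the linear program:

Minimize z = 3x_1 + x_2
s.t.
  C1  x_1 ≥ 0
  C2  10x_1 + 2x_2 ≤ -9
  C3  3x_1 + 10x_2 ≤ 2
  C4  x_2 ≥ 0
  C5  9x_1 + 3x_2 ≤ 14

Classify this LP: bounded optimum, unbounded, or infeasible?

The boundaries x_1 = 0 and 10x_1 + 2x_2 = -9 meet at (0, -9/2), but that point violates x_2 ≥ 0. Every candidate vertex is excluded by some other constraint, so the feasible region is empty.

infeasible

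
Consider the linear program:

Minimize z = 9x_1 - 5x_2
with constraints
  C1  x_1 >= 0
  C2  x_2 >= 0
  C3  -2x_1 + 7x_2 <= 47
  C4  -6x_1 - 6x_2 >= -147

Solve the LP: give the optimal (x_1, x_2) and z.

Corner points and z = 9x_1 - 5x_2:
  (0, 0) → z = 0
  (0, 47/7) → z = -235/7
  (49/2, 0) → z = 441/2
  (83/6, 32/3) → z = 427/6

The binding constraints are x_1 = 0 and -2x_1 + 7x_2 = 47.
Solving simultaneously gives x_1 = 0, x_2 = 47/7.

x_1 = 0, x_2 = 47/7, minimum z = -235/7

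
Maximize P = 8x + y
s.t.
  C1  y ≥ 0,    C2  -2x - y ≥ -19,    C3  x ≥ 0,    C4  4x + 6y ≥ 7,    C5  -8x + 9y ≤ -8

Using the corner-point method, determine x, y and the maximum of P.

x = 19/2, y = 0, maximum P = 76

Extreme points and P = 8x + y:
  (19/2, 0) → P = 76
  (7/4, 0) → P = 14
  (179/26, 68/13) → P = 784/13
  (37/28, 2/7) → P = 76/7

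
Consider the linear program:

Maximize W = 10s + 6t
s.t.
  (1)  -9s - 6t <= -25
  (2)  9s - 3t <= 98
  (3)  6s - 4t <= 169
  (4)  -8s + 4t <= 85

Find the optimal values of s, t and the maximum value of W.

s = 647/12, t = 1549/12, maximum W = 3941/3

Feasible corners and W = 10s + 6t:
  (221/27, -73/9) → W = 896/27
  (-205/42, 965/84) → W = 845/42
  (647/12, 1549/12) → W = 3941/3

At the optimal vertex, 9s - 3t = 98 and -8s + 4t = 85.
Solving simultaneously gives s = 647/12, t = 1549/12.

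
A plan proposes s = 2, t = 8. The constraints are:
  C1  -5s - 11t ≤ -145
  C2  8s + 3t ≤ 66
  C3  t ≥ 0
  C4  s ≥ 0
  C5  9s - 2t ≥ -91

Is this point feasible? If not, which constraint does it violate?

Constraint C1: -5s - 11t = -98, which is not ≤ -145. All other constraints are satisfied.

not feasible — violates C1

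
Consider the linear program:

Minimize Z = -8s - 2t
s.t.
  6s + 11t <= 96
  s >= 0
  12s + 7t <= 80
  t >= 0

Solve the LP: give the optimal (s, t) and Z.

s = 20/3, t = 0, minimum Z = -160/3

Corner points and Z = -8s - 2t:
  (0, 96/11) → Z = -192/11
  (104/45, 112/15) → Z = -1504/45
  (0, 0) → Z = 0
  (20/3, 0) → Z = -160/3

The optimum lies where 12s + 7t = 80 and t = 0.
Solving simultaneously gives s = 20/3, t = 0.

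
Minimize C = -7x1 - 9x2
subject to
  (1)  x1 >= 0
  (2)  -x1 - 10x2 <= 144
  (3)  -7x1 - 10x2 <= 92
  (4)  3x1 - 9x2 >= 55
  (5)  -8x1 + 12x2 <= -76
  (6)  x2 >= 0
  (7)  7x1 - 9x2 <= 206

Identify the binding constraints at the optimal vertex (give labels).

(4) and (7)

Extreme points and C = -7x1 - 9x2:
  (55/3, 0) → C = -385/3
  (151/4, 233/36) → C = -645/2
  (206/7, 0) → C = -206

The minimum is at (151/4, 233/36). Substituting into each constraint, equality holds for (4) and (7); the remaining constraints have slack.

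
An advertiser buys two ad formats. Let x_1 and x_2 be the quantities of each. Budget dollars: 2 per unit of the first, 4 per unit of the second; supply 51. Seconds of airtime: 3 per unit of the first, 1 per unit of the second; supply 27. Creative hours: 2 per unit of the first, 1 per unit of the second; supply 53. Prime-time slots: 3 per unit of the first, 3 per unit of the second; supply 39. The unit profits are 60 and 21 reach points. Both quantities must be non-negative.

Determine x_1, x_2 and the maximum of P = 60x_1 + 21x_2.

Extreme points and P = 60x_1 + 21x_2:
  (0, 0) → P = 0
  (0, 51/4) → P = 1071/4
  (9, 0) → P = 540
  (1/2, 25/2) → P = 585/2
  (7, 6) → P = 546

x_1 = 7, x_2 = 6, maximum P = 546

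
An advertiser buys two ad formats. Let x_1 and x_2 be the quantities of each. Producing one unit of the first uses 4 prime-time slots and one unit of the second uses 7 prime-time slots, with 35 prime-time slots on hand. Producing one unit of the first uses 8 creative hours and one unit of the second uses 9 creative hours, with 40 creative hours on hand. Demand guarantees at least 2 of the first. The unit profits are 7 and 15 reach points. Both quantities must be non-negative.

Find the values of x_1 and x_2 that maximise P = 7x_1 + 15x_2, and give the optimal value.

Feasible corners and P = 7x_1 + 15x_2:
  (5, 0) → P = 35
  (2, 0) → P = 14
  (2, 8/3) → P = 54

x_1 = 2, x_2 = 8/3, maximum P = 54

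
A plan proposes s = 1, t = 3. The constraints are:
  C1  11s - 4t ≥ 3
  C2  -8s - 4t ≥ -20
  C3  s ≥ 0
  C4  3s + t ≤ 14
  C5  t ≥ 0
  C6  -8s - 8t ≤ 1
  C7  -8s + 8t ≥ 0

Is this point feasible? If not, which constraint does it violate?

Constraint C1: 11s - 4t = -1, which is not ≥ 3. All other constraints are satisfied.

not feasible — violates C1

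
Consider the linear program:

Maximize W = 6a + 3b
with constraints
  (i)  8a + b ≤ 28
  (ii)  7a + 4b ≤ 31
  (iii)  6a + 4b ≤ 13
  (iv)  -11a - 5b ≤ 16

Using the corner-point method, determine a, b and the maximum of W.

a = 99/26, b = -32/13, maximum W = 201/13

Vertices and W = 6a + 3b:
  (99/26, -32/13) → W = 201/13
  (156/29, -436/29) → W = -372/29
  (-129/14, 239/14) → W = -57/14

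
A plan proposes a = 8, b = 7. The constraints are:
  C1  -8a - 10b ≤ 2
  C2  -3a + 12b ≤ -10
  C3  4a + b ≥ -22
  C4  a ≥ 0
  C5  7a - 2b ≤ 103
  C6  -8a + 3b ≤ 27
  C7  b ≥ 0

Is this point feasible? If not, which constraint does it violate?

not feasible — violates C2

Constraint C2: -3a + 12b = 60, which is not ≤ -10. All other constraints are satisfied.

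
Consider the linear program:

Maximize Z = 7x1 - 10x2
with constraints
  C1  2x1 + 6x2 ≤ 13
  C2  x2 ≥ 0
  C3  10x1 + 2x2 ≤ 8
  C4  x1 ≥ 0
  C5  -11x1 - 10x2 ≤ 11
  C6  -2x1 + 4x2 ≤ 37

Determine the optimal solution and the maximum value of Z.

Corner points and Z = 7x1 - 10x2:
  (11/28, 57/28) → Z = -493/28
  (0, 13/6) → Z = -65/3
  (4/5, 0) → Z = 28/5
  (0, 0) → Z = 0

The optimum lies where x2 = 0 and 10x1 + 2x2 = 8.
Solving simultaneously gives x1 = 4/5, x2 = 0.

x1 = 4/5, x2 = 0, maximum Z = 28/5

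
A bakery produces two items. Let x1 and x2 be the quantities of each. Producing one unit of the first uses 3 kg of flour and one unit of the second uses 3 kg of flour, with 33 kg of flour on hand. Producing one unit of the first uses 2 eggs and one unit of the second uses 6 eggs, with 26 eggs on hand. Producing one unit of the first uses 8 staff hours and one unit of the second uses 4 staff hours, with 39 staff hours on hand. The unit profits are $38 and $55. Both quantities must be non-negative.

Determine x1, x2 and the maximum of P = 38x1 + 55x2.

x1 = 13/4, x2 = 13/4, maximum P = 1209/4

Extreme points and P = 38x1 + 55x2:
  (0, 0) → P = 0
  (0, 13/3) → P = 715/3
  (39/8, 0) → P = 741/4
  (13/4, 13/4) → P = 1209/4

The optimum lies where 2x1 + 6x2 = 26 and 8x1 + 4x2 = 39.
Solving simultaneously gives x1 = 13/4, x2 = 13/4.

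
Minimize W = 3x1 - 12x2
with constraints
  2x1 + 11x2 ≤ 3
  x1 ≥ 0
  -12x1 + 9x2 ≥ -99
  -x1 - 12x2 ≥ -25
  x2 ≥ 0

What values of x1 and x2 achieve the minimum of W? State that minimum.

Corner points and W = 3x1 - 12x2:
  (0, 3/11) → W = -36/11
  (3/2, 0) → W = 9/2
  (0, 0) → W = 0

At the optimal vertex, 2x1 + 11x2 = 3 and x1 = 0.
Solving simultaneously gives x1 = 0, x2 = 3/11.

x1 = 0, x2 = 3/11, minimum W = -36/11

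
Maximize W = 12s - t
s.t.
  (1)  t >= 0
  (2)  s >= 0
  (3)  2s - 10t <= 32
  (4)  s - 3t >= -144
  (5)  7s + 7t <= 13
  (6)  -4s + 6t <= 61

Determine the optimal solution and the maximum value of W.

The optimum lies where t = 0 and 7s + 7t = 13.
Solving simultaneously gives s = 13/7, t = 0.

s = 13/7, t = 0, maximum W = 156/7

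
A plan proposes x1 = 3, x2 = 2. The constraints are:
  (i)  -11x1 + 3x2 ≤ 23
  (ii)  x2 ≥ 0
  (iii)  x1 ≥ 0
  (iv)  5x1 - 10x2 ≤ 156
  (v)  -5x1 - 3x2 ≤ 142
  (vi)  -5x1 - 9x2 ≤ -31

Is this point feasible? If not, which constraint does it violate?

feasible

(i): -27 ≤ 23 ✓
(ii): 2 ≥ 0 ✓
(iii): 3 ≥ 0 ✓
(iv): -5 ≤ 156 ✓
(v): -21 ≤ 142 ✓
(vi): -33 ≤ -31 ✓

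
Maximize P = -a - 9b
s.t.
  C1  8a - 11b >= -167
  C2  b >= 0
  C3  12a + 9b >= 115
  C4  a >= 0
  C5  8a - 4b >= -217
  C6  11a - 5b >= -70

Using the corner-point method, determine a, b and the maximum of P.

a = 115/12, b = 0, maximum P = -115/12

Vertices and P = -a - 9b:
  (65/81, 1277/81) → P = -11558/81
  (115/12, 0) → P = -115/12
  (0, 115/9) → P = -115
  (0, 14) → P = -126
The feasible region is unbounded (it extends along (1, 0), (11, 8)), but P strictly decreases along every unbounded feasible direction, so there is no improving ray and the maximum is attained at a vertex.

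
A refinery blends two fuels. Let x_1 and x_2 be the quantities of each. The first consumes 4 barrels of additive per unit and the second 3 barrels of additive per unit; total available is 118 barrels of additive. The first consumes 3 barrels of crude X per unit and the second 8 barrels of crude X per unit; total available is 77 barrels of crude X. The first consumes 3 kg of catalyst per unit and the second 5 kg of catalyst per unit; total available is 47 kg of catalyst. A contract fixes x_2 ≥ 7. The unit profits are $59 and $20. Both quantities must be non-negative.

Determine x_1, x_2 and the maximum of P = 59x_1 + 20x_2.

x_1 = 4, x_2 = 7, maximum P = 376

Corner points and P = 59x_1 + 20x_2:
  (0, 47/5) → P = 188
  (0, 7) → P = 140
  (4, 7) → P = 376

At the optimal vertex, 3x_1 + 5x_2 = 47 and x_2 = 7.
Solving simultaneously gives x_1 = 4, x_2 = 7.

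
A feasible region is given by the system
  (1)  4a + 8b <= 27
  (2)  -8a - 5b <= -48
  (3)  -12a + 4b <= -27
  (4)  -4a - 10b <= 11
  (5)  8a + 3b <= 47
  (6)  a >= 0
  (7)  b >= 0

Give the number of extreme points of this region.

Of the 21 pairwise boundary intersections, those satisfying every inequality are:
  (249/44, 6/11)
  (295/52, 7/13)
  (91/16, 1/2)

3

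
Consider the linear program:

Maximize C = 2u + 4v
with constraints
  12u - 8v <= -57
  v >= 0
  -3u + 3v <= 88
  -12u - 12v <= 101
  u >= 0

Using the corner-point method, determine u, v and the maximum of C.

Extreme points and C = 2u + 4v:
  (533/12, 295/4) → C = 2303/6
  (0, 57/8) → C = 57/2
  (0, 88/3) → C = 352/3

The optimum lies where 12u - 8v = -57 and -3u + 3v = 88.
Solving simultaneously gives u = 533/12, v = 295/4.

u = 533/12, v = 295/4, maximum C = 2303/6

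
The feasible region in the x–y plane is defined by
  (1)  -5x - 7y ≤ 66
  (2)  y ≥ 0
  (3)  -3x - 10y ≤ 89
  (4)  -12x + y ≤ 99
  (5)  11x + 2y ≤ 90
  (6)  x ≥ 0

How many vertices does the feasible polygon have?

3

Pairwise boundary intersections that survive every other constraint:
  (90/11, 0)
  (0, 0)
  (0, 45)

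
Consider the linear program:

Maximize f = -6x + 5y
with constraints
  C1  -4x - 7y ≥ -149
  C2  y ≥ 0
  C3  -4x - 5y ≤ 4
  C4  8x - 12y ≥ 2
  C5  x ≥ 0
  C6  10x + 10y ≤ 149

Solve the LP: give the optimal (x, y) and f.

Extreme points and f = -6x + 5y:
  (1/4, 0) → f = -3/2
  (149/10, 0) → f = -447/5
  (226/25, 293/50) → f = -1247/50

At the optimal vertex, y = 0 and 8x - 12y = 2.
Solving simultaneously gives x = 1/4, y = 0.

x = 1/4, y = 0, maximum f = -3/2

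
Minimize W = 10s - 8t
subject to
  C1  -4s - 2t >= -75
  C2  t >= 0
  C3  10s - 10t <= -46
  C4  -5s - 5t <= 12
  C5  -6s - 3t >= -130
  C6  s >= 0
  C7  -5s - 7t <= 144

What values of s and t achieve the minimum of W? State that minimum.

s = 0, t = 75/2, minimum W = -300

At the optimal vertex, -4s - 2t = -75 and s = 0.
Solving simultaneously gives s = 0, t = 75/2.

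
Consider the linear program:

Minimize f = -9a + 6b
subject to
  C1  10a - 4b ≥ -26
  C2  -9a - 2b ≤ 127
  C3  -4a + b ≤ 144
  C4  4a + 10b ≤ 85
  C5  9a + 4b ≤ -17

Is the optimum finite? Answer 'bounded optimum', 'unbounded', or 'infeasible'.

unbounded

From the feasible point (-10, -37/2), moving in the direction (2, -9) keeps every constraint satisfied while f decreases without bound.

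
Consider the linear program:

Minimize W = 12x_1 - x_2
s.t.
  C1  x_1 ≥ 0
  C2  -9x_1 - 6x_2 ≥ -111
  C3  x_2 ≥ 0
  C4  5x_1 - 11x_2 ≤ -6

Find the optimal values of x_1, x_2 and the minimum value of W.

Corner points and W = 12x_1 - x_2:
  (0, 37/2) → W = -37/2
  (0, 6/11) → W = -6/11
  (395/43, 203/43) → W = 4537/43

The optimum lies where x_1 = 0 and -9x_1 - 6x_2 = -111.
Solving simultaneously gives x_1 = 0, x_2 = 37/2.

x_1 = 0, x_2 = 37/2, minimum W = -37/2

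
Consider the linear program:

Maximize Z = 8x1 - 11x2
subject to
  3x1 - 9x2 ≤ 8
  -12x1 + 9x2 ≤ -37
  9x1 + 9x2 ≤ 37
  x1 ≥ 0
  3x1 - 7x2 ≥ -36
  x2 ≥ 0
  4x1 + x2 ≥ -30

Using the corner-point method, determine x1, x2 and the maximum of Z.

x1 = 15/4, x2 = 13/36, maximum Z = 937/36

Vertices and Z = 8x1 - 11x2:
  (29/9, 5/27) → Z = 641/27
  (15/4, 13/36) → Z = 937/36
  (74/21, 37/63) → Z = 1369/63

The optimum lies where 3x1 - 9x2 = 8 and 9x1 + 9x2 = 37.
Solving simultaneously gives x1 = 15/4, x2 = 13/36.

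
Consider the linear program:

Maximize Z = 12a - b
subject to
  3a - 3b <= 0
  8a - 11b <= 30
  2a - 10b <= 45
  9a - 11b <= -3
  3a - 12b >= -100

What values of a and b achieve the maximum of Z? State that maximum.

a = 100/9, b = 100/9, maximum Z = 1100/9

Vertices and Z = 12a - b:
  (3/2, 3/2) → Z = 33/2
  (100/9, 100/9) → Z = 1100/9
  (-525/68, -411/68) → Z = -5889/68
  (-770/3, -335/6) → Z = -18145/6

The binding constraints are 3a - 3b = 0 and 3a - 12b = -100.
Solving simultaneously gives a = 100/9, b = 100/9.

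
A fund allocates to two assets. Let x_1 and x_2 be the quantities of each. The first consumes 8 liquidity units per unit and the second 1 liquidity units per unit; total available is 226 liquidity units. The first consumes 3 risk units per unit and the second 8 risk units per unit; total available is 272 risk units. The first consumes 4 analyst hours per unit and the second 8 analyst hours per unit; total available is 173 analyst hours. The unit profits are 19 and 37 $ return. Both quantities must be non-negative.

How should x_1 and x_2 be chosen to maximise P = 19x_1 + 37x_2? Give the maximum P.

x_1 = 109/4, x_2 = 8, maximum P = 3255/4

Extreme points and P = 19x_1 + 37x_2:
  (0, 0) → P = 0
  (0, 173/8) → P = 6401/8
  (113/4, 0) → P = 2147/4
  (109/4, 8) → P = 3255/4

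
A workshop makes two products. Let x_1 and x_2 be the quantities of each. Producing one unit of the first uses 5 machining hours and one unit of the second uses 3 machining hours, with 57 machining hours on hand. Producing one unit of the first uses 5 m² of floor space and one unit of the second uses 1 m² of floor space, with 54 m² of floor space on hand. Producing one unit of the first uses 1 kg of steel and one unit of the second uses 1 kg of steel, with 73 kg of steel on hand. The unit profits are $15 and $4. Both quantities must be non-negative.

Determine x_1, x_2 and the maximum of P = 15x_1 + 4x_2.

x_1 = 21/2, x_2 = 3/2, maximum P = 327/2

Extreme points and P = 15x_1 + 4x_2:
  (0, 0) → P = 0
  (0, 19) → P = 76
  (54/5, 0) → P = 162
  (21/2, 3/2) → P = 327/2

The binding constraints are 5x_1 + 3x_2 = 57 and 5x_1 + x_2 = 54.
Solving simultaneously gives x_1 = 21/2, x_2 = 3/2.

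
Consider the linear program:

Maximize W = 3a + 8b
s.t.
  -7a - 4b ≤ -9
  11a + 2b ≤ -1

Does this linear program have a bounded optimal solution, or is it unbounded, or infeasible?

From the feasible point (-11/15, 53/15), moving in the direction (-2, 11) keeps every constraint satisfied while W increases without bound.

unbounded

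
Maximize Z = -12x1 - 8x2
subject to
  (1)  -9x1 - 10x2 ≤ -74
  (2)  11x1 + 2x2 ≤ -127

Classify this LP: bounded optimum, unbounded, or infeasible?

From the feasible point (-709/46, 1957/92), moving in the direction (-10, 9) keeps every constraint satisfied while Z increases without bound.

unbounded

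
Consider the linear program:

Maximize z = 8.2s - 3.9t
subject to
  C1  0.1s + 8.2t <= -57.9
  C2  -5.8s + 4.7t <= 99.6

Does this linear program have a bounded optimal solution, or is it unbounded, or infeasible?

unbounded

From the feasible point (-36295/1601, -10862/1601), moving in the direction (8.2, -0.1) keeps every constraint satisfied while z increases without bound.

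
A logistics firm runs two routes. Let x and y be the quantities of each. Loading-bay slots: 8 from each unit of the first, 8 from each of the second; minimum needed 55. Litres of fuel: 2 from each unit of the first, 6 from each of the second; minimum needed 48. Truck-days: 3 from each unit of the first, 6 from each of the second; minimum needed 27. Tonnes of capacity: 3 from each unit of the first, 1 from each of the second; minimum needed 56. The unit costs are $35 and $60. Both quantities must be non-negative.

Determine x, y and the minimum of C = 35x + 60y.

Feasible corners and C = 35x + 60y:
  (0, 56) → C = 3360
  (24, 0) → C = 840
  (18, 2) → C = 750
The feasible region is unbounded (it extends along (0, 1), (1, 0)), but C strictly increases along every unbounded feasible direction, so there is no improving ray and the minimum is attained at a vertex.

At the optimal vertex, 2x + 6y = 48 and 3x + y = 56.
Solving simultaneously gives x = 18, y = 2.

x = 18, y = 2, minimum C = 750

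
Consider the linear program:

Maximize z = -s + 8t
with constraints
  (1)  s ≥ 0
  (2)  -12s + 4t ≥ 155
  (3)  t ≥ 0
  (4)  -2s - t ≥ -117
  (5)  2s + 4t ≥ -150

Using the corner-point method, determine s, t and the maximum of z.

s = 0, t = 117, maximum z = 936

Extreme points and z = -s + 8t:
  (0, 155/4) → z = 310
  (0, 117) → z = 936
  (313/20, 857/10) → z = 13399/20

The optimum lies where s = 0 and -2s - t = -117.
Solving simultaneously gives s = 0, t = 117.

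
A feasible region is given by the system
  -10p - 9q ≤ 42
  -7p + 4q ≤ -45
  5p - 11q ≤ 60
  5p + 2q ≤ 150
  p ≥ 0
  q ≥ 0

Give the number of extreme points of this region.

Of the 15 pairwise boundary intersections, those satisfying every inequality are:
  (345/17, 825/34)
  (45/7, 0)
  (354/13, 90/13)
  (12, 0)

4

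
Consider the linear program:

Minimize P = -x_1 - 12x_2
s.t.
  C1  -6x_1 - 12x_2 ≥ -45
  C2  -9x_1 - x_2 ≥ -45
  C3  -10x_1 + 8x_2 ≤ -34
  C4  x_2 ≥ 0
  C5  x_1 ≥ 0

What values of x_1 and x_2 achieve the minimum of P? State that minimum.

x_1 = 32/7, x_2 = 41/28, minimum P = -155/7

Vertices and P = -x_1 - 12x_2:
  (165/34, 45/34) → P = -705/34
  (32/7, 41/28) → P = -155/7
  (5, 0) → P = -5
  (17/5, 0) → P = -17/5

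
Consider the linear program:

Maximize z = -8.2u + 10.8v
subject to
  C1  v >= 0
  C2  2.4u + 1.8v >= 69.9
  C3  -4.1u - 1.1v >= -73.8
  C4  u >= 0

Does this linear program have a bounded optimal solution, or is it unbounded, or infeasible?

Feasible corners and z = -8.2u + 10.8v:
  (1865/158, 3649/158) → z = 120581/790
  (0, 233/6) → z = 419.4
  (0, 738/11) → z = 39852/55
The feasible region has finitely many vertices and no improving ray; the maximum is 39852/55 at (0, 738/11).

bounded optimum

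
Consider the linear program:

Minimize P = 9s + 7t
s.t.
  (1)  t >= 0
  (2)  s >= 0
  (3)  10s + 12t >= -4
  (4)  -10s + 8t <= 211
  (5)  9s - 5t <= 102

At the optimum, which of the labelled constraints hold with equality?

Extreme points and P = 9s + 7t:
  (0, 0) → P = 0
  (34/3, 0) → P = 102
  (0, 211/8) → P = 1477/8
  (1871/22, 2919/22) → P = 18636/11

The minimum is at (0, 0). Substituting into each constraint, equality holds for (1) and (2); the remaining constraints have slack.

(1) and (2)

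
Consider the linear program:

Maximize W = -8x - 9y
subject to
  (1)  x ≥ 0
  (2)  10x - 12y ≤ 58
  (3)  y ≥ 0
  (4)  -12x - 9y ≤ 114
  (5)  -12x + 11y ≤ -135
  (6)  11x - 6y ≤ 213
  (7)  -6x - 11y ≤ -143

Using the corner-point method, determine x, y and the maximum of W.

x = 491/17, y = 327/17, maximum W = -6871/17

Feasible corners and W = -8x - 9y:
  (491/17, 327/17) → W = -6871/17
  (92/3, 373/18) → W = -2591/6
  (219/7, 153/7) → W = -447

The optimum lies where 10x - 12y = 58 and -12x + 11y = -135.
Solving simultaneously gives x = 491/17, y = 327/17.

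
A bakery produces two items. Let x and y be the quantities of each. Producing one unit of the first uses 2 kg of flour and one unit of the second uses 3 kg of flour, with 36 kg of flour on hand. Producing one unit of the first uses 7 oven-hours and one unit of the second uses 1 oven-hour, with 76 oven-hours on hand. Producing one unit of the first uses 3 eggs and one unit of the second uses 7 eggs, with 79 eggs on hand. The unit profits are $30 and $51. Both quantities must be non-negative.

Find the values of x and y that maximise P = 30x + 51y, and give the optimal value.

x = 3, y = 10, maximum P = 600

Extreme points and P = 30x + 51y:
  (0, 0) → P = 0
  (0, 79/7) → P = 4029/7
  (76/7, 0) → P = 2280/7
  (192/19, 100/19) → P = 10860/19
  (3, 10) → P = 600

The optimum lies where 2x + 3y = 36 and 3x + 7y = 79.
Solving simultaneously gives x = 3, y = 10.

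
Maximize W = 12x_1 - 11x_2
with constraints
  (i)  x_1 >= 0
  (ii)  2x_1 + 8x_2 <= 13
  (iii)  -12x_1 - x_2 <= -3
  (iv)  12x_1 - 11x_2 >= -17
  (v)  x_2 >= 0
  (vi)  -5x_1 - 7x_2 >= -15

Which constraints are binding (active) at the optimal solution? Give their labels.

Extreme points and W = 12x_1 - 11x_2:
  (11/94, 75/47) → W = -759/47
  (29/26, 35/26) → W = -37/26
  (1/4, 0) → W = 3
  (3, 0) → W = 36

The maximum is at (3, 0). Substituting into each constraint, equality holds for (v) and (vi); the remaining constraints have slack.

(v) and (vi)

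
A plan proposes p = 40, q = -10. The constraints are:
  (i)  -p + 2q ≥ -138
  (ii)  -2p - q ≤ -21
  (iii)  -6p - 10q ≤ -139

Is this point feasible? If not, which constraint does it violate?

feasible

(i): -60 ≥ -138 ✓
(ii): -70 ≤ -21 ✓
(iii): -140 ≤ -139 ✓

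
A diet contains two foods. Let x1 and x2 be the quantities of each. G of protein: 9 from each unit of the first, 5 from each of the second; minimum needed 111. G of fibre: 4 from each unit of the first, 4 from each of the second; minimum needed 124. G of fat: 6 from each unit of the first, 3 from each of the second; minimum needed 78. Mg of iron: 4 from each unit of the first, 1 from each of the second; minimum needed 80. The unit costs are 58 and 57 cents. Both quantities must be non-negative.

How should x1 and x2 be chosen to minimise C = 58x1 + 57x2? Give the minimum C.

Corner points and C = 58x1 + 57x2:
  (0, 80) → C = 4560
  (31, 0) → C = 1798
  (49/3, 44/3) → C = 5350/3
The feasible region is unbounded (it extends along (0, 1), (1, 0)), but C strictly increases along every unbounded feasible direction, so there is no improving ray and the minimum is attained at a vertex.

The binding constraints are 4x1 + 4x2 = 124 and 4x1 + x2 = 80.
Solving simultaneously gives x1 = 49/3, x2 = 44/3.

x1 = 49/3, x2 = 44/3, minimum C = 5350/3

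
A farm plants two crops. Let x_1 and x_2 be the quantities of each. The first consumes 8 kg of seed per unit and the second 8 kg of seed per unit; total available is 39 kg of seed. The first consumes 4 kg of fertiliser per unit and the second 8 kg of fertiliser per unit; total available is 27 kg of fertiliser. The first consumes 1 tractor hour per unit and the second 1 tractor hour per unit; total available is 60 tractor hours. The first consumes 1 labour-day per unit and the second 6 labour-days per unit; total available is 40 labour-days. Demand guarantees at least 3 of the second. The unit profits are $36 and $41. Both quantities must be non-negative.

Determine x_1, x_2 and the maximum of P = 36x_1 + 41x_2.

x_1 = 3/4, x_2 = 3, maximum P = 150

The optimum lies where 4x_1 + 8x_2 = 27 and x_2 = 3.
Solving simultaneously gives x_1 = 3/4, x_2 = 3.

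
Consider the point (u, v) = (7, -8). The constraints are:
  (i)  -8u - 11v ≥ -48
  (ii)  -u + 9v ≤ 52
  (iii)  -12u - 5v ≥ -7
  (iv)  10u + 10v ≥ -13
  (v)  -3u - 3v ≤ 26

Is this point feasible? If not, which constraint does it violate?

not feasible — violates (iii)

Constraint (iii): -12u - 5v = -44, which is not ≥ -7. All other constraints are satisfied.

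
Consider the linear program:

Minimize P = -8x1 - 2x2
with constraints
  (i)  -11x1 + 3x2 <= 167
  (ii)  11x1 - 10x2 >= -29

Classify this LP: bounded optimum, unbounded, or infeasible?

unbounded

From the feasible point (-1583/77, -138/7), moving in the direction (10, 11) keeps every constraint satisfied while P decreases without bound.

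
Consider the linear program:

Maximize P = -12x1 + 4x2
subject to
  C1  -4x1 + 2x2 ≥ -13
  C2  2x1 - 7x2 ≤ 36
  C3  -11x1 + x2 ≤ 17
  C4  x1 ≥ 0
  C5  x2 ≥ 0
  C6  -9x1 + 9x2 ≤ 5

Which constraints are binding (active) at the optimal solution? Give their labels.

Extreme points and P = -12x1 + 4x2:
  (13/4, 0) → P = -39
  (127/18, 137/18) → P = -488/9
  (0, 0) → P = 0
  (0, 5/9) → P = 20/9

The maximum is at (0, 5/9). Substituting into each constraint, equality holds for C4 and C6; the remaining constraints have slack.

C4 and C6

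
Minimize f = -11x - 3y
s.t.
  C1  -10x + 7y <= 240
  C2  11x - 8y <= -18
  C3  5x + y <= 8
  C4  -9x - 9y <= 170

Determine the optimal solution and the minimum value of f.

x = -184/45, y = 256/9, minimum f = -1816/45

Corner points and f = -11x - 3y:
  (-184/45, 256/9) → f = -1816/45
  (-3350/153, 460/153) → f = 35470/153
  (46/51, 178/51) → f = -1040/51
  (-1522/171, -1708/171) → f = 21866/171

At the optimal vertex, -10x + 7y = 240 and 5x + y = 8.
Solving simultaneously gives x = -184/45, y = 256/9.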